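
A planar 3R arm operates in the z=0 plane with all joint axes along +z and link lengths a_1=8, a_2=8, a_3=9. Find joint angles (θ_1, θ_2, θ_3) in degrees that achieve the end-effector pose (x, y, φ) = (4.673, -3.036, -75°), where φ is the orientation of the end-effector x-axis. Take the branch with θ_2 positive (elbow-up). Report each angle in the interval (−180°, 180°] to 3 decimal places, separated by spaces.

-0.000 134.995 150.005

wrist centre = target − a_3·(cos φ, sin φ) = (2.3436, 5.6573)
cos θ_2 = (37.4980−8²−8²)/(2·8·8) = -0.7070; θ_2 = 134.9951° (elbow-up)
β = atan2(5.6573,2.3436) = 67.4975°; ψ = atan2(5.6573,2.3436) = 67.4976°
θ_1 = β − ψ = -0.0000°
θ_3 = φ − θ_1 − θ_2 = 150.0049° (wrapped to (-180°,180°])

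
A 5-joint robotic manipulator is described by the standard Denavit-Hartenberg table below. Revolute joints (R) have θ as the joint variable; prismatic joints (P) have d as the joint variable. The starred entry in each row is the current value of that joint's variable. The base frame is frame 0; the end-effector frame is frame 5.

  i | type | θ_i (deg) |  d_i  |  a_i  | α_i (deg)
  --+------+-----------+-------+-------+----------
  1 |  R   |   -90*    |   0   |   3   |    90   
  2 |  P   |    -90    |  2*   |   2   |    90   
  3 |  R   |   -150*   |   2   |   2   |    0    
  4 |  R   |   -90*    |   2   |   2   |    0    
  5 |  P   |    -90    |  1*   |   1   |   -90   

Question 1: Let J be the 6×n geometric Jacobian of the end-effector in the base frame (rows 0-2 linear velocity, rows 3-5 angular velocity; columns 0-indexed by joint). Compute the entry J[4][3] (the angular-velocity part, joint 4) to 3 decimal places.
1.000

axis z_3 = (-0.0000,1.0000,-0.0000); lever o_n−o_3 = (-2.2321,3.0000,0.1340)
cross product → J_v[:, 3] = (0.1340,0.0000,2.2321)
J_ω[:, 3] = z_3
entry J[4][3] = 1.0000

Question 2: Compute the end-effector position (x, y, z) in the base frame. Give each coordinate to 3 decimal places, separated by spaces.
after link 1: o_1 = (0.0000, -3.0000, 0.0000)
after link 2: o_2 = (-2.0000, -3.0000, -2.0000)
after link 3: o_3 = (-1.0000, -1.0000, -0.2679)
after link 4: o_4 = (-2.7321, 1.0000, 0.7321)
after link 5: o_5 = (-3.2321, 2.0000, -0.1340)

-3.232 2.000 -0.134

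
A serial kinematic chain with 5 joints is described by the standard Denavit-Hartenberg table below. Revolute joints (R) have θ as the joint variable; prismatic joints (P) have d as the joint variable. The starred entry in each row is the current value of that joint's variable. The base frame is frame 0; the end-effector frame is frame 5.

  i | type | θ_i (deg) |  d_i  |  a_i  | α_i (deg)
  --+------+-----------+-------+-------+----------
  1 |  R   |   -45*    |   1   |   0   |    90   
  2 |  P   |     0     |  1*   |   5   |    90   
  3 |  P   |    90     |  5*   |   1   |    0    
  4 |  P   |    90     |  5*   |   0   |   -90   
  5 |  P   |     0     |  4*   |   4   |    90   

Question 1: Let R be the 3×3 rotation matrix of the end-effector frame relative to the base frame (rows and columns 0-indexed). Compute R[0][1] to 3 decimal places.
End-effector y-axis (col 1 of R) = (0.7071,0.7071,-0.0000)
R[0][1] = 0.7071

0.707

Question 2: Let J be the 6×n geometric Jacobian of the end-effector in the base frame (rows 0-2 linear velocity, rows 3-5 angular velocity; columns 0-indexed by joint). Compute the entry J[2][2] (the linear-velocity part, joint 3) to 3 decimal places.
prismatic axis z_2 = (-0.0000,-0.0000,-1.0000)
J_v[:, 2] = z_2; J_ω[:, 2] = (0,0,0)
entry J[2][2] = -1.0000

-1.000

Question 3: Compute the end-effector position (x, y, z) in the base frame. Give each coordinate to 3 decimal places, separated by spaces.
2.121 0.707 -9.000

after link 1: o_1 = (0.0000, 0.0000, 1.0000)
after link 2: o_2 = (2.8284, -4.2426, 1.0000)
after link 3: o_3 = (2.1213, -4.9497, -4.0000)
after link 4: o_4 = (2.1213, -4.9497, -9.0000)
after link 5: o_5 = (2.1213, 0.7071, -9.0000)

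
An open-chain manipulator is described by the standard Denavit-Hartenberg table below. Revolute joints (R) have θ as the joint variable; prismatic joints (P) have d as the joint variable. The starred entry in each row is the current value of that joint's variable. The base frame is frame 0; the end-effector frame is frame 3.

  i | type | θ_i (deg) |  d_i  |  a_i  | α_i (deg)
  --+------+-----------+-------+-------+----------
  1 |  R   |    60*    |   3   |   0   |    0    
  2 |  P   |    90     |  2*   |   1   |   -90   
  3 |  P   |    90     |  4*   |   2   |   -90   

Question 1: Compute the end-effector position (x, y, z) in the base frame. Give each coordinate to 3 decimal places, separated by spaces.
after link 1: o_1 = (0.0000, 0.0000, 3.0000)
after link 2: o_2 = (-0.8660, 0.5000, 5.0000)
after link 3: o_3 = (-2.8660, -2.9641, 3.0000)

-2.866 -2.964 3.000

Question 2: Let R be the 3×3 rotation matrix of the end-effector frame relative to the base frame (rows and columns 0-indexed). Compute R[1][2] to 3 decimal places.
End-effector z-axis (col 2 of R) = (0.8660,-0.5000,-0.0000)
R[1][2] = -0.5000

-0.500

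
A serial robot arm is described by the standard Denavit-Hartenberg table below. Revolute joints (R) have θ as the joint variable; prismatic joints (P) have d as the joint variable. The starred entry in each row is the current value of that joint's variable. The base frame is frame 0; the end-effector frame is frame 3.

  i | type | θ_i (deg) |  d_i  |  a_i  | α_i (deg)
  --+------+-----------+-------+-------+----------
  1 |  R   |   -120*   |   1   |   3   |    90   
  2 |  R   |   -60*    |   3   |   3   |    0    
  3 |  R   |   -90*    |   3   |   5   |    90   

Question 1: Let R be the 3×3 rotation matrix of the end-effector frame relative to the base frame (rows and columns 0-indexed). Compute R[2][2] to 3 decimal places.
End-effector z-axis (col 2 of R) = (0.2500,0.4330,0.8660)
R[2][2] = 0.8660

0.866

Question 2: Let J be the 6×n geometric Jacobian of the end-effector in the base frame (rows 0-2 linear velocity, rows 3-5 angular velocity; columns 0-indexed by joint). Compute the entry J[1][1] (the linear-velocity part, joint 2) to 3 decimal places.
axis z_1 = (-0.8660,0.5000,0.0000); lever o_n−o_1 = (-3.7811,5.4510,-5.0981)
cross product → J_v[:, 1] = (-2.5490,-4.4151,-2.8301)
J_ω[:, 1] = z_1
entry J[1][1] = -4.4151

-4.415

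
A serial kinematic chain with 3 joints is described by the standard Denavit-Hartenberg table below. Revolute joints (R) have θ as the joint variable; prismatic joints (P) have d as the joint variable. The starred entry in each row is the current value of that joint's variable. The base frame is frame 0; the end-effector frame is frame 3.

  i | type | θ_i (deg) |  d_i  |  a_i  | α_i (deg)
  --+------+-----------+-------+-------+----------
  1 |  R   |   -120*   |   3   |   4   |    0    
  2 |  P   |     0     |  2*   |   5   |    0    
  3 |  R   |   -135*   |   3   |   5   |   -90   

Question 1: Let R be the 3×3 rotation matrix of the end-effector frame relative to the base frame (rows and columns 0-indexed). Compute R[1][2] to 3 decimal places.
End-effector z-axis (col 2 of R) = (-0.9659,-0.2588,0.0000)
R[1][2] = -0.2588

-0.259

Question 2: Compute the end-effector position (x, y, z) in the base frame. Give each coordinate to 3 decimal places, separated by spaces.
after link 1: o_1 = (-2.0000, -3.4641, 3.0000)
after link 2: o_2 = (-4.5000, -7.7942, 5.0000)
after link 3: o_3 = (-5.7941, -2.9646, 8.0000)

-5.794 -2.965 8.000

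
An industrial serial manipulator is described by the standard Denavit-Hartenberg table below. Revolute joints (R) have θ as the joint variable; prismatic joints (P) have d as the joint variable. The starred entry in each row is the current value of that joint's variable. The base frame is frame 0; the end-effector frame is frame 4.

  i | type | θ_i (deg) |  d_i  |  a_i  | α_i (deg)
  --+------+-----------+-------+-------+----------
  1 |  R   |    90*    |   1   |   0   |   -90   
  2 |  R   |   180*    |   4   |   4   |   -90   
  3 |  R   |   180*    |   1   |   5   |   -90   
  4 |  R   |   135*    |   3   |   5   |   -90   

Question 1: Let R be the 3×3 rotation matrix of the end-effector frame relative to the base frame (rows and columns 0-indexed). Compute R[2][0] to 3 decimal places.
End-effector x-axis (col 0 of R) = (-0.0000,-0.7071,-0.7071)
R[2][0] = -0.7071

-0.707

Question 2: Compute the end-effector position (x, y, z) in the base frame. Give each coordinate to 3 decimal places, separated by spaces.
-7.000 -2.536 -1.536

after link 1: o_1 = (0.0000, 0.0000, 1.0000)
after link 2: o_2 = (-4.0000, -4.0000, 1.0000)
after link 3: o_3 = (-4.0000, 1.0000, 2.0000)
after link 4: o_4 = (-7.0000, -2.5355, -1.5355)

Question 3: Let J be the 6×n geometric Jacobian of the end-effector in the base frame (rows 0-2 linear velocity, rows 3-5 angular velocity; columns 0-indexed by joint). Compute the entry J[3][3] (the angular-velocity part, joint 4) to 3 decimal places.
axis z_3 = (-1.0000,0.0000,0.0000); lever o_n−o_3 = (-3.0000,-3.5355,-3.5355)
cross product → J_v[:, 3] = (-0.0000,-3.5355,3.5355)
J_ω[:, 3] = z_3
entry J[3][3] = -1.0000

-1.000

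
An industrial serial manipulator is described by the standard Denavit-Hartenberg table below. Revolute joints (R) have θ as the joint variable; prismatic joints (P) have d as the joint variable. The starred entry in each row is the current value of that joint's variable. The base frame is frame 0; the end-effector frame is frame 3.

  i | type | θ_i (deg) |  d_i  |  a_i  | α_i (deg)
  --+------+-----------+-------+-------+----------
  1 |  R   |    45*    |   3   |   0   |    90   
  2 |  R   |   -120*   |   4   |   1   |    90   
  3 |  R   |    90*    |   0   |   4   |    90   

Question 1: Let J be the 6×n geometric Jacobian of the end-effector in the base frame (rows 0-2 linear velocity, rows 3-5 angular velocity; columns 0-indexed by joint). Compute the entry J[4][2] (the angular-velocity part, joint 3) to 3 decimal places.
-0.612

axis z_2 = (-0.6124,-0.6124,0.5000); lever o_n−o_2 = (2.8284,-2.8284,0.0000)
cross product → J_v[:, 2] = (1.4142,1.4142,3.4641)
J_ω[:, 2] = z_2
entry J[4][2] = -0.6124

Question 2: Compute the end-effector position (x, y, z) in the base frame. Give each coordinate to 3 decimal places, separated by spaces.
after link 1: o_1 = (0.0000, 0.0000, 3.0000)
after link 2: o_2 = (2.4749, -3.1820, 2.1340)
after link 3: o_3 = (5.3033, -6.0104, 2.1340)

5.303 -6.010 2.134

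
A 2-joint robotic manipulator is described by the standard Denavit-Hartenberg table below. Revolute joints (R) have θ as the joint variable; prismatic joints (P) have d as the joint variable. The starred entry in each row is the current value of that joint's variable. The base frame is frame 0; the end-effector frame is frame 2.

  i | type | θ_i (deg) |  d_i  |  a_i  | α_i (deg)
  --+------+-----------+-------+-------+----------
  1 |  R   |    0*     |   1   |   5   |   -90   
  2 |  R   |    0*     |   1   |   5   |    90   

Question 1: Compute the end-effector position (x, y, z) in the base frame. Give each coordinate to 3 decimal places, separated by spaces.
10.000 1.000 1.000

after link 1: o_1 = (5.0000, 0.0000, 1.0000)
after link 2: o_2 = (10.0000, 1.0000, 1.0000)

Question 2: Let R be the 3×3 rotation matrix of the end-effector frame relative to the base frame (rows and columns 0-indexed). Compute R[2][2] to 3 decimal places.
1.000

End-effector z-axis (col 2 of R) = (0.0000,0.0000,1.0000)
R[2][2] = 1.0000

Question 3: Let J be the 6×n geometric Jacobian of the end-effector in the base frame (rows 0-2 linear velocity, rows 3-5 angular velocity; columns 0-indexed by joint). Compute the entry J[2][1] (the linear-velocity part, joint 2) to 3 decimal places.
-5.000

axis z_1 = (0.0000,1.0000,0.0000); lever o_n−o_1 = (5.0000,1.0000,0.0000)
cross product → J_v[:, 1] = (-0.0000,0.0000,-5.0000)
J_ω[:, 1] = z_1
entry J[2][1] = -5.0000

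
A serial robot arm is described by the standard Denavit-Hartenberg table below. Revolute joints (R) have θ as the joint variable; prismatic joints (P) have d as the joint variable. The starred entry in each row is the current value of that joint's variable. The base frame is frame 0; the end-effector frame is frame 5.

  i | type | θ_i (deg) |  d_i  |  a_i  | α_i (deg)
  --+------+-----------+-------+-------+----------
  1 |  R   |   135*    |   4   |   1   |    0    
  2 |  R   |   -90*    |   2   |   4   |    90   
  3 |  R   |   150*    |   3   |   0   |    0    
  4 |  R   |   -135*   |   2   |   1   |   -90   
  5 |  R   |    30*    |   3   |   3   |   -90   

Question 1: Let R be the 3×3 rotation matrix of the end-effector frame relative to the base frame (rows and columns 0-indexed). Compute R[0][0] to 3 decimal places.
End-effector x-axis (col 0 of R) = (0.2380,0.9451,0.2241)
R[0][0] = 0.2380

0.238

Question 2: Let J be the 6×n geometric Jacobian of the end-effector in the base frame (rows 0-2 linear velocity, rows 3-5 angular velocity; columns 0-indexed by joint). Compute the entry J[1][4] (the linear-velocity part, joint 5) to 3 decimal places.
0.813

axis z_4 = (-0.1830,-0.1830,0.9659); lever o_n−o_4 = (0.1648,2.2861,3.5702)
cross product → J_v[:, 4] = (-2.8616,0.8126,-0.3882)
J_ω[:, 4] = z_4
entry J[1][4] = 0.8126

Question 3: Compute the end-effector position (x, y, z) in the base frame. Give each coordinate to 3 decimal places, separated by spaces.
after link 1: o_1 = (-0.7071, 0.7071, 4.0000)
after link 2: o_2 = (2.1213, 3.5355, 6.0000)
after link 3: o_3 = (4.2426, 1.4142, 6.0000)
after link 4: o_4 = (6.3399, 0.6830, 6.2588)
after link 5: o_5 = (6.5047, 2.9692, 9.8290)

6.505 2.969 9.829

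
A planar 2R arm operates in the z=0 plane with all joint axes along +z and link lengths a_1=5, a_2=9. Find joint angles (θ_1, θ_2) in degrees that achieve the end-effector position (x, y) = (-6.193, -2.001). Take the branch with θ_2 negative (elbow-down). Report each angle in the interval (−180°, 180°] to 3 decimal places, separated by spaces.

cos θ_2 = (42.3573−5²−9²)/(2·5·9) = -0.7071; θ_2 = -135.0028° (elbow-down)
β = atan2(-2.0010,-6.1930) = -162.0940°; ψ = atan2(-6.3636,-1.3643) = -102.1002°
θ_1 = β − ψ = -59.9938°

-59.994 -135.003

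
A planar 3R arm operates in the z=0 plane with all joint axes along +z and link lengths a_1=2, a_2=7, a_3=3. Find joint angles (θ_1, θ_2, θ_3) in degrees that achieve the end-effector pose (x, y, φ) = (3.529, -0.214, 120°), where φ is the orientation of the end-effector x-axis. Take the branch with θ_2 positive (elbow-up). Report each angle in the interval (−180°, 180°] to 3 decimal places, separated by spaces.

-150.013 135.007 135.006

wrist centre = target − a_3·(cos φ, sin φ) = (5.0290, -2.8121)
cos θ_2 = (33.1986−2²−7²)/(2·2·7) = -0.7072; θ_2 = 135.0069° (elbow-up)
β = atan2(-2.8121,5.0290) = -29.2127°; ψ = atan2(4.9491,-2.9503) = 120.8005°
θ_1 = β − ψ = -150.0132°
θ_3 = φ − θ_1 − θ_2 = 135.0063° (wrapped to (-180°,180°])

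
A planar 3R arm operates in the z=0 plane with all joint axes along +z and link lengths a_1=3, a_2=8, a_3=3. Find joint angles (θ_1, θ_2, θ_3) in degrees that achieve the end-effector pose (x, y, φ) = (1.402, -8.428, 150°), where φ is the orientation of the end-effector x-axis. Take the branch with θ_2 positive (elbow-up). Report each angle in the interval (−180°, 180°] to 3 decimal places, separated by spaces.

wrist centre = target − a_3·(cos φ, sin φ) = (4.0001, -9.9280)
cos θ_2 = (114.5658−3²−8²)/(2·3·8) = 0.8660; θ_2 = 30.0082° (elbow-up)
β = atan2(-9.9280,4.0001) = -68.0551°; ψ = atan2(4.0010,9.9276) = 21.9502°
θ_1 = β − ψ = -90.0053°
θ_3 = φ − θ_1 − θ_2 = -150.0029° (wrapped to (-180°,180°])

-90.005 30.008 -150.003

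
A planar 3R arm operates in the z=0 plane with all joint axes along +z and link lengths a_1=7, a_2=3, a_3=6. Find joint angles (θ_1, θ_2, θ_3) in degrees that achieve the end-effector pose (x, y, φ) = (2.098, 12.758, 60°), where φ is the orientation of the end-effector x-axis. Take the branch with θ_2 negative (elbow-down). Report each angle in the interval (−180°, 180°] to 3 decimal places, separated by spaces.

wrist centre = target − a_3·(cos φ, sin φ) = (-0.9020, 7.5618)
cos θ_2 = (57.9951−7²−3²)/(2·7·3) = -0.0001; θ_2 = -90.0066° (elbow-down)
β = atan2(7.5618,-0.9020) = 96.8023°; ψ = atan2(-3.0000,6.9997) = -23.1996°
θ_1 = β − ψ = 120.0019°
θ_3 = φ − θ_1 − θ_2 = 30.0047° (wrapped to (-180°,180°])

120.002 -90.007 30.005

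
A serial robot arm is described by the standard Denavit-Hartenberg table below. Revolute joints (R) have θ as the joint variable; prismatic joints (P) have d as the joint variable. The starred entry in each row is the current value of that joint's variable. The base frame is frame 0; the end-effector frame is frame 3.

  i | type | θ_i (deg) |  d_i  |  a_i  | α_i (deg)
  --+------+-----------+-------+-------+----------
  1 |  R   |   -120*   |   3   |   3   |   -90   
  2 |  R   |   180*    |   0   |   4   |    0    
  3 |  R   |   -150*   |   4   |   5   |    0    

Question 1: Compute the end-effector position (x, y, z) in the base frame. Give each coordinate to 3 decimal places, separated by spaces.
1.799 -4.884 0.500

after link 1: o_1 = (-1.5000, -2.5981, 3.0000)
after link 2: o_2 = (0.5000, 0.8660, 3.0000)
after link 3: o_3 = (1.7990, -4.8840, 0.5000)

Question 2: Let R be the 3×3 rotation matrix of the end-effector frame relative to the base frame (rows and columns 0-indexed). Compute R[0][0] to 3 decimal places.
End-effector x-axis (col 0 of R) = (-0.4330,-0.7500,-0.5000)
R[0][0] = -0.4330

-0.433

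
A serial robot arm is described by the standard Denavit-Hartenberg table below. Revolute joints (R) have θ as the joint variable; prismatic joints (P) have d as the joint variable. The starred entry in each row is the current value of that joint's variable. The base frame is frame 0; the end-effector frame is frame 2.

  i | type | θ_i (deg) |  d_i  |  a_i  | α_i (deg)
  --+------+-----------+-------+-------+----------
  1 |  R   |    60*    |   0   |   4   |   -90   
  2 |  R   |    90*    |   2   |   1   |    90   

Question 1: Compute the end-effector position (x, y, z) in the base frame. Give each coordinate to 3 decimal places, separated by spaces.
after link 1: o_1 = (2.0000, 3.4641, 0.0000)
after link 2: o_2 = (0.2679, 4.4641, -1.0000)

0.268 4.464 -1.000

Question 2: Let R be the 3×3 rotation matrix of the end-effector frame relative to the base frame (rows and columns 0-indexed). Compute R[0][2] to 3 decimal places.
0.500

End-effector z-axis (col 2 of R) = (0.5000,0.8660,0.0000)
R[0][2] = 0.5000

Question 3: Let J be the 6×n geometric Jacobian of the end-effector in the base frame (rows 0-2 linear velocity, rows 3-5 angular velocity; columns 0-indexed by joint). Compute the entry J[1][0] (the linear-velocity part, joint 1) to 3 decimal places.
axis z_0 = ẑ; lever o_n−o_0 = (0.2679,4.4641,-1.0000)
cross product → J_v[:, 0] = (-4.4641,0.2679,0.0000)
J_ω[:, 0] = z_0
entry J[1][0] = 0.2679

0.268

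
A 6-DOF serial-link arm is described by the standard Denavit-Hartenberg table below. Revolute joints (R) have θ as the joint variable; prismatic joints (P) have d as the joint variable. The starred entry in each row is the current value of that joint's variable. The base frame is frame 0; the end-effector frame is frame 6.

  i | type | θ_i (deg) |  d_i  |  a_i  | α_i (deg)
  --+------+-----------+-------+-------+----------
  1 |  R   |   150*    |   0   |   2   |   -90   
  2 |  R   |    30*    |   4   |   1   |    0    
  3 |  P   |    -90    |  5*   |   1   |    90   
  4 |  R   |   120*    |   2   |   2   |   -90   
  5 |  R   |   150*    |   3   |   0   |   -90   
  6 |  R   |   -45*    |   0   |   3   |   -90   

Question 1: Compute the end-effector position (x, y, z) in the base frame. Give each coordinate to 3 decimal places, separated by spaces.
after link 1: o_1 = (-1.7321, 1.0000, 0.0000)
after link 2: o_2 = (-4.4821, -2.0311, -0.5000)
after link 3: o_3 = (-7.4151, -6.1112, 0.3660)
after link 4: o_4 = (-6.3481, -8.7272, 0.5000)
after link 5: o_5 = (-4.4731, -8.0777, -1.7500)
after link 6: o_6 = (-3.5450, -5.5517, -3.0758)

-3.545 -5.552 -3.076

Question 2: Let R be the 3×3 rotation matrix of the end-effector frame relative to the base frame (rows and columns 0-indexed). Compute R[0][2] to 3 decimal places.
End-effector z-axis (col 2 of R) = (-0.5745,0.5358,0.6187)
R[0][2] = -0.5745

-0.575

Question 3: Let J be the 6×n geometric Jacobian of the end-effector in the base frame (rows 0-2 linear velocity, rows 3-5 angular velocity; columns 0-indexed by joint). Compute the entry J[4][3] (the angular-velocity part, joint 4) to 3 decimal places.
axis z_3 = (0.7500,-0.4330,0.5000); lever o_n−o_3 = (3.8701,0.5595,-3.4419)
cross product → J_v[:, 3] = (1.2106,4.5164,2.0954)
J_ω[:, 3] = z_3
entry J[4][3] = -0.4330

-0.433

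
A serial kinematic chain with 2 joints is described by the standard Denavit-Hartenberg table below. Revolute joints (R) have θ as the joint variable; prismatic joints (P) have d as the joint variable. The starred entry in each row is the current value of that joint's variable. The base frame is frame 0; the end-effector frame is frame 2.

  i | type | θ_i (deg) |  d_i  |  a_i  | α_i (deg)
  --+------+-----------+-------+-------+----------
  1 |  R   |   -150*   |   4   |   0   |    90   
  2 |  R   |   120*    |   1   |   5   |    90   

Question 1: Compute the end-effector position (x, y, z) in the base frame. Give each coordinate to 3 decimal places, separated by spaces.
1.665 2.116 8.330

after link 1: o_1 = (0.0000, 0.0000, 4.0000)
after link 2: o_2 = (1.6651, 2.1160, 8.3301)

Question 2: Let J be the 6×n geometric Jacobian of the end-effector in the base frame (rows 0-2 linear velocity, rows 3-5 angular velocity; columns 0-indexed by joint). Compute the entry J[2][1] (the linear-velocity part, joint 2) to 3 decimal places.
-2.500

axis z_1 = (-0.5000,0.8660,0.0000); lever o_n−o_1 = (1.6651,2.1160,4.3301)
cross product → J_v[:, 1] = (3.7500,2.1651,-2.5000)
J_ω[:, 1] = z_1
entry J[2][1] = -2.5000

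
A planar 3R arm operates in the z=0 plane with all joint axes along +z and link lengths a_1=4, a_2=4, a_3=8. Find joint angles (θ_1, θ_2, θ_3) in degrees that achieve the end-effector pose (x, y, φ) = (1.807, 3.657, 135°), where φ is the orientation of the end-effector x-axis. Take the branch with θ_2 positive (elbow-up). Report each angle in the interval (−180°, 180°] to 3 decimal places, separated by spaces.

wrist centre = target − a_3·(cos φ, sin φ) = (7.4639, -1.9999)
cos θ_2 = (59.7085−4²−4²)/(2·4·4) = 0.8659; θ_2 = 30.0153° (elbow-up)
β = atan2(-1.9999,7.4639) = -14.9994°; ψ = atan2(2.0009,7.4636) = 15.0077°
θ_1 = β − ψ = -30.0071°
θ_3 = φ − θ_1 − θ_2 = 134.9918° (wrapped to (-180°,180°])

-30.007 30.015 134.992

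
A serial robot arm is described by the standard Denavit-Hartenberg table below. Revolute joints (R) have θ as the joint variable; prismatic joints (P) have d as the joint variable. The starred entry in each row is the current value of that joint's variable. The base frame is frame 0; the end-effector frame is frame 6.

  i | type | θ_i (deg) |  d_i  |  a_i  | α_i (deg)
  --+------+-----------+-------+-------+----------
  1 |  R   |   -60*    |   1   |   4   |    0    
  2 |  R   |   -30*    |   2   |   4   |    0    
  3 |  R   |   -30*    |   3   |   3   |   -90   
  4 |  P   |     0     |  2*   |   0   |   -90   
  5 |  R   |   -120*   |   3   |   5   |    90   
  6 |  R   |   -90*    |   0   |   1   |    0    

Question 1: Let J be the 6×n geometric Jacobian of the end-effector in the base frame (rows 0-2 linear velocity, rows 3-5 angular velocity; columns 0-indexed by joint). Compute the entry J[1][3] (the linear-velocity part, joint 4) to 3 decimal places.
-0.500

prismatic axis z_3 = (0.8660,-0.5000,0.0000)
J_v[:, 3] = z_3; J_ω[:, 3] = (0,0,0)
entry J[1][3] = -0.5000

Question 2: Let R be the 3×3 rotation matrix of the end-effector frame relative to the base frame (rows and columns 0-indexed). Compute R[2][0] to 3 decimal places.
1.000

End-effector x-axis (col 0 of R) = (-0.0000,0.0000,1.0000)
R[2][0] = 1.0000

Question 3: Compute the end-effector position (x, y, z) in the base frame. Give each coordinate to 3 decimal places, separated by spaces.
after link 1: o_1 = (2.0000, -3.4641, 1.0000)
after link 2: o_2 = (2.0000, -7.4641, 3.0000)
after link 3: o_3 = (0.5000, -10.0622, 6.0000)
after link 4: o_4 = (2.2321, -11.0622, 6.0000)
after link 5: o_5 = (7.2321, -11.0622, 3.0000)
after link 6: o_6 = (7.2321, -11.0622, 4.0000)

7.232 -11.062 4.000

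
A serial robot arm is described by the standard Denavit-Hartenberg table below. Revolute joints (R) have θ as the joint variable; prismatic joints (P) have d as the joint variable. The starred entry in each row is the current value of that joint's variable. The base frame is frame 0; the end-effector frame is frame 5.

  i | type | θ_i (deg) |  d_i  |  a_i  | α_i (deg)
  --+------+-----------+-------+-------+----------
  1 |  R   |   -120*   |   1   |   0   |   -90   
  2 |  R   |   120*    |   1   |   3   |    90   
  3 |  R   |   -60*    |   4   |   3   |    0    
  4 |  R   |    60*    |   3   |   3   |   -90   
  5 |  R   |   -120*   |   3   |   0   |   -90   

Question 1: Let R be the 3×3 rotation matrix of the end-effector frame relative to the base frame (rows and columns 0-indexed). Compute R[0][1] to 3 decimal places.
-0.866

End-effector y-axis (col 1 of R) = (-0.8660,0.5000,-0.0000)
R[0][1] = -0.8660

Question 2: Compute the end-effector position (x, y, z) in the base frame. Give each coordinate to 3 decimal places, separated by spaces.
after link 1: o_1 = (0.0000, 0.0000, 1.0000)
after link 2: o_2 = (1.6160, 0.7990, -1.5981)
after link 3: o_3 = (-1.9910, -0.2524, -4.8971)
after link 4: o_4 = (-2.5401, -1.2034, -8.9952)
after link 5: o_5 = (0.0580, -2.7034, -8.9952)

0.058 -2.703 -8.995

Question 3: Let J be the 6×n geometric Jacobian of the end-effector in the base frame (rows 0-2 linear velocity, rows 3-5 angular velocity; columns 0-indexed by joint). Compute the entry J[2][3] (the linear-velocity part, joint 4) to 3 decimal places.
2.598

axis z_3 = (-0.4330,-0.7500,-0.5000); lever o_n−o_3 = (2.0490,-2.4510,-4.0981)
cross product → J_v[:, 3] = (1.8481,-2.7990,2.5981)
J_ω[:, 3] = z_3
entry J[2][3] = 2.5981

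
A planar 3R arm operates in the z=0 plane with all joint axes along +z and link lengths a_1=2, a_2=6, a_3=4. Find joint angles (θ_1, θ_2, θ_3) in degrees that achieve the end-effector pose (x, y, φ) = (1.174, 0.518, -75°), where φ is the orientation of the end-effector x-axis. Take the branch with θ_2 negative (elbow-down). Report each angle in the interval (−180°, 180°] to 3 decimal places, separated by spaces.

wrist centre = target − a_3·(cos φ, sin φ) = (0.1387, 4.3817)
cos θ_2 = (19.2186−2²−6²)/(2·2·6) = -0.8659; θ_2 = -149.9848° (elbow-down)
β = atan2(4.3817,0.1387) = 88.1866°; ψ = atan2(-3.0014,-3.1954) = -136.7930°
θ_1 = β − ψ = 224.9796°
θ_3 = φ − θ_1 − θ_2 = -149.9948° (wrapped to (-180°,180°])

-135.020 -149.985 -149.995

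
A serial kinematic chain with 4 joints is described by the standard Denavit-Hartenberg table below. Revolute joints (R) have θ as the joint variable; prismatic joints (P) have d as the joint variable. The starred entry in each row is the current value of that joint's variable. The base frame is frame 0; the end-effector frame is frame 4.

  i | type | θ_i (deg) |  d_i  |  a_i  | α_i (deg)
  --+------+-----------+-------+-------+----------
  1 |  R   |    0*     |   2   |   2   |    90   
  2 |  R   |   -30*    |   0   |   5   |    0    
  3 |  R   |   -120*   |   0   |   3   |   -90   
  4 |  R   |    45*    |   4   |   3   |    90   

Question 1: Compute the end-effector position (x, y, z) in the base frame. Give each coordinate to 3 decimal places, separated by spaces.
after link 1: o_1 = (2.0000, 0.0000, 2.0000)
after link 2: o_2 = (6.3301, -0.0000, -0.5000)
after link 3: o_3 = (3.7321, -0.0000, -2.0000)
after link 4: o_4 = (3.8949, 2.1213, -6.5248)

3.895 2.121 -6.525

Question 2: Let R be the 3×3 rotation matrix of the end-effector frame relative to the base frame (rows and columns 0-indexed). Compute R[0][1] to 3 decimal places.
0.500

End-effector y-axis (col 1 of R) = (0.5000,-0.0000,-0.8660)
R[0][1] = 0.5000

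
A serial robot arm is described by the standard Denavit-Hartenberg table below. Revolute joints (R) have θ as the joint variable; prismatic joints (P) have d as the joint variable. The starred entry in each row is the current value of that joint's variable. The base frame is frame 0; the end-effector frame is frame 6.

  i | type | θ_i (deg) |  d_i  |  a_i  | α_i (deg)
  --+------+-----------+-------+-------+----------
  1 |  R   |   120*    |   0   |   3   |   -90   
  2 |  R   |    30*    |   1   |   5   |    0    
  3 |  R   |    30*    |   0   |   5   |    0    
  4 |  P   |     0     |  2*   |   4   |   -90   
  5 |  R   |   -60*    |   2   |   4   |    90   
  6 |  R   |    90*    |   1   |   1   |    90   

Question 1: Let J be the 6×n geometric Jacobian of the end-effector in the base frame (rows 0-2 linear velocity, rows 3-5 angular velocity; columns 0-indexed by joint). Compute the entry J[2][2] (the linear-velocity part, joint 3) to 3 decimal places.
axis z_2 = (-0.8660,-0.5000,0.0000); lever o_n−o_2 = (-6.3995,-0.8439,-10.2763)
cross product → J_v[:, 2] = (5.1381,-8.8995,-2.4689)
J_ω[:, 2] = z_2
entry J[2][2] = -2.4689

-2.469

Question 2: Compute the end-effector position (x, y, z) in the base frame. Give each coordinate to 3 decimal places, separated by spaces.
after link 1: o_1 = (-1.5000, 2.5981, 0.0000)
after link 2: o_2 = (-4.5311, 5.8481, -2.5000)
after link 3: o_3 = (-5.7811, 8.0131, -6.8301)
after link 4: o_4 = (-8.5131, 8.7452, -10.2942)
after link 5: o_5 = (-11.1471, 6.3792, -13.0263)
after link 6: o_6 = (-10.9306, 5.0042, -12.7763)

-10.931 5.004 -12.776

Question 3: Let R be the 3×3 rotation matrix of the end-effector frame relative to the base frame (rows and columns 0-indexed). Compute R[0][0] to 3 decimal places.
0.433

End-effector x-axis (col 0 of R) = (0.4330,-0.7500,-0.5000)
R[0][0] = 0.4330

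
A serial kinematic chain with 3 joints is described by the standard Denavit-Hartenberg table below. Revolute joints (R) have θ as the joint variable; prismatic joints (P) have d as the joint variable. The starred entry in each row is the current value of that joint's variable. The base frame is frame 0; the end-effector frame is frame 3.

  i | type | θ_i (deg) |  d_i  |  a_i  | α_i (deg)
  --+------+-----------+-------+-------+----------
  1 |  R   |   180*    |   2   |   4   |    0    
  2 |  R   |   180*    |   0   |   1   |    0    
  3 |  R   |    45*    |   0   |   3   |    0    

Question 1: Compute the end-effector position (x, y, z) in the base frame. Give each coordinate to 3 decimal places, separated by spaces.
-0.879 2.121 2.000

after link 1: o_1 = (-4.0000, 0.0000, 2.0000)
after link 2: o_2 = (-3.0000, 0.0000, 2.0000)
after link 3: o_3 = (-0.8787, 2.1213, 2.0000)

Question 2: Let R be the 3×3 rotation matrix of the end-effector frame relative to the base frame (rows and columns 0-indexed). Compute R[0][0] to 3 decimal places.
0.707

End-effector x-axis (col 0 of R) = (0.7071,0.7071,0.0000)
R[0][0] = 0.7071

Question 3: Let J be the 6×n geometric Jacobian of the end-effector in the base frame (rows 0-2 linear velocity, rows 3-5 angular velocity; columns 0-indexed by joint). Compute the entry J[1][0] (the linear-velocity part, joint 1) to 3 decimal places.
axis z_0 = ẑ; lever o_n−o_0 = (-0.8787,2.1213,2.0000)
cross product → J_v[:, 0] = (-2.1213,-0.8787,0.0000)
J_ω[:, 0] = z_0
entry J[1][0] = -0.8787

-0.879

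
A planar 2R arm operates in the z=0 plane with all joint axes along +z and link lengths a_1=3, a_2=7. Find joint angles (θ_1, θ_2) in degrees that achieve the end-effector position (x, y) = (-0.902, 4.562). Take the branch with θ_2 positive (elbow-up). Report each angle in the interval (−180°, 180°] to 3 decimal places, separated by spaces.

-30.004 150.004

cos θ_2 = (21.6254−3²−7²)/(2·3·7) = -0.8661; θ_2 = 150.0041° (elbow-up)
β = atan2(4.5620,-0.9020) = 101.1843°; ψ = atan2(3.4996,-3.0624) = 131.1887°
θ_1 = β − ψ = -30.0044°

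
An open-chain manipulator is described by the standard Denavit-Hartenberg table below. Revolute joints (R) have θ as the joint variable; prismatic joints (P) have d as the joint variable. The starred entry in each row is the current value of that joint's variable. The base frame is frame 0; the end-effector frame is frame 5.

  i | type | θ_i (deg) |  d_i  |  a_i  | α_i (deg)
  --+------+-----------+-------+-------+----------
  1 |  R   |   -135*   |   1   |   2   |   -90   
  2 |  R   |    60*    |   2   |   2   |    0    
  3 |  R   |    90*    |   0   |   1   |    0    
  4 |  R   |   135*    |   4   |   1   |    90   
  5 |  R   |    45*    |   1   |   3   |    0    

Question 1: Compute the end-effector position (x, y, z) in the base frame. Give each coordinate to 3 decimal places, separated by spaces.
after link 1: o_1 = (-1.4142, -1.4142, 1.0000)
after link 2: o_2 = (-0.7071, -3.5355, -0.7321)
after link 3: o_3 = (-0.0947, -2.9232, -1.2321)
after link 4: o_4 = (2.5507, -5.9346, -0.2661)
after link 5: o_5 = (4.3455, -7.1398, 2.0417)

4.345 -7.140 2.042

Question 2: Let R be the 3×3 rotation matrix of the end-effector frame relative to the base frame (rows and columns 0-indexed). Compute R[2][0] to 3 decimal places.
0.683

End-effector x-axis (col 0 of R) = (0.3706,-0.6294,0.6830)
R[2][0] = 0.6830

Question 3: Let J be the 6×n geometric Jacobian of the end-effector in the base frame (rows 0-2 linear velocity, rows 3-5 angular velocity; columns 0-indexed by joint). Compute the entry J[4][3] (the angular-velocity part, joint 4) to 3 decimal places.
axis z_3 = (0.7071,-0.7071,0.0000); lever o_n−o_3 = (4.4402,-4.2167,3.2738)
cross product → J_v[:, 3] = (-2.3149,-2.3149,0.1581)
J_ω[:, 3] = z_3
entry J[4][3] = -0.7071

-0.707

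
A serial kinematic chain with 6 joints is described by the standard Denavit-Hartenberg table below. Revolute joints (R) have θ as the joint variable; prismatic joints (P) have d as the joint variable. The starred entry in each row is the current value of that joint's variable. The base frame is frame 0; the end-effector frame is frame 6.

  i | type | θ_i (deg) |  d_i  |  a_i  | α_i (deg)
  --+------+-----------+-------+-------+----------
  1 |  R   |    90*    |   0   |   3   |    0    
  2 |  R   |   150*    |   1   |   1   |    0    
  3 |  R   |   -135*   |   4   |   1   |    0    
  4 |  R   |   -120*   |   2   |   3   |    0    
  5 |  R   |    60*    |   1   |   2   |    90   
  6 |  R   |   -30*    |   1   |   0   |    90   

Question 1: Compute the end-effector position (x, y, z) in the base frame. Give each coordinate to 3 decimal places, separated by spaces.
after link 1: o_1 = (0.0000, 3.0000, 0.0000)
after link 2: o_2 = (-0.5000, 2.1340, 1.0000)
after link 3: o_3 = (-0.7588, 3.0999, 5.0000)
after link 4: o_4 = (2.1390, 2.3234, 7.0000)
after link 5: o_5 = (3.5532, 3.7377, 8.0000)
after link 6: o_6 = (4.2603, 3.0306, 8.0000)

4.260 3.031 8.000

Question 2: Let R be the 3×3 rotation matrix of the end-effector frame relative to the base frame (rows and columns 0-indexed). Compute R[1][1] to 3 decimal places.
End-effector y-axis (col 1 of R) = (0.7071,-0.7071,0.0000)
R[1][1] = -0.7071

-0.707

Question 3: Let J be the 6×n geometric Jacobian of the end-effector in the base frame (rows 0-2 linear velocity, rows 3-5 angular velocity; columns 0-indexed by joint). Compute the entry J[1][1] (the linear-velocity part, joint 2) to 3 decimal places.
4.260

axis z_1 = (0.0000,0.0000,1.0000); lever o_n−o_1 = (4.2603,0.0306,8.0000)
cross product → J_v[:, 1] = (-0.0306,4.2603,0.0000)
J_ω[:, 1] = z_1
entry J[1][1] = 4.2603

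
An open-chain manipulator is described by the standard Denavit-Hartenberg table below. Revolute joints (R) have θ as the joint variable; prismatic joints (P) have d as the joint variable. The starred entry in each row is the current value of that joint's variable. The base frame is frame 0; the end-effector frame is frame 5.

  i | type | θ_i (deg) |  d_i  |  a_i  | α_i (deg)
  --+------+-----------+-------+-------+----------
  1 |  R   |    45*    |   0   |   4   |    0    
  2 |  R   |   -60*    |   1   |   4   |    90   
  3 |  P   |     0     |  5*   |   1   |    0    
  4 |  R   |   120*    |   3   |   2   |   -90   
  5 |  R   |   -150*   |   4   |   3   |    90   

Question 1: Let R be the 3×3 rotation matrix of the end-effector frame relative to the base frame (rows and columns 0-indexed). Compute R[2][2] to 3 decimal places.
End-effector z-axis (col 2 of R) = (0.4656,0.7718,-0.4330)
R[2][2] = -0.4330

-0.433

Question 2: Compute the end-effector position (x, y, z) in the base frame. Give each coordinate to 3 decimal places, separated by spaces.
after link 1: o_1 = (2.8284, 2.8284, 0.0000)
after link 2: o_2 = (6.6921, 1.7932, 1.0000)
after link 3: o_3 = (6.3640, -3.2953, 1.0000)
after link 4: o_4 = (4.6216, -5.9343, 2.7321)
after link 5: o_5 = (2.1421, -6.8228, -1.5179)

2.142 -6.823 -1.518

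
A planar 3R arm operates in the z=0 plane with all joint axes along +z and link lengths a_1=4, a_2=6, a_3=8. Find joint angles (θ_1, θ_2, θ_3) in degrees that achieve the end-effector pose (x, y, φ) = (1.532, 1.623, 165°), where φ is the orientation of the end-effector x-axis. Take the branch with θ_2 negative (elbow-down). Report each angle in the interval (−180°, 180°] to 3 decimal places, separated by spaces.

24.473 -45.007 -174.466

wrist centre = target − a_3·(cos φ, sin φ) = (9.2594, -0.4476)
cos θ_2 = (85.9369−4²−6²)/(2·4·6) = 0.7070; θ_2 = -45.0071° (elbow-down)
β = atan2(-0.4476,9.2594) = -2.7672°; ψ = atan2(-4.2432,8.2421) = -27.2401°
θ_1 = β − ψ = 24.4729°
θ_3 = φ − θ_1 − θ_2 = -174.4658° (wrapped to (-180°,180°])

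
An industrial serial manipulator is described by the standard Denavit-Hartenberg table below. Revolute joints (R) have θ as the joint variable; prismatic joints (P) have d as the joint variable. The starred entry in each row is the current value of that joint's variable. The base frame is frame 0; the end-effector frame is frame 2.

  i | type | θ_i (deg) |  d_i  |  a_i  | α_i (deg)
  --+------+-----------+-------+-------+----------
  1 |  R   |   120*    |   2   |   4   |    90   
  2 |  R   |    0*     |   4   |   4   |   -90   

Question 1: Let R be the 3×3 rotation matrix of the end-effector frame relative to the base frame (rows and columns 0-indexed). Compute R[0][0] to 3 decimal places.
-0.500

End-effector x-axis (col 0 of R) = (-0.5000,0.8660,0.0000)
R[0][0] = -0.5000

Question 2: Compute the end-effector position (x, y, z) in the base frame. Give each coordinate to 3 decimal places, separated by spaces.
-0.536 8.928 2.000

after link 1: o_1 = (-2.0000, 3.4641, 2.0000)
after link 2: o_2 = (-0.5359, 8.9282, 2.0000)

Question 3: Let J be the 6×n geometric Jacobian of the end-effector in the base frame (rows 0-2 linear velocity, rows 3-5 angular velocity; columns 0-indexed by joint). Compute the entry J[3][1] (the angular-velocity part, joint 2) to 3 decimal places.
axis z_1 = (0.8660,0.5000,0.0000); lever o_n−o_1 = (1.4641,5.4641,0.0000)
cross product → J_v[:, 1] = (-0.0000,-0.0000,4.0000)
J_ω[:, 1] = z_1
entry J[3][1] = 0.8660

0.866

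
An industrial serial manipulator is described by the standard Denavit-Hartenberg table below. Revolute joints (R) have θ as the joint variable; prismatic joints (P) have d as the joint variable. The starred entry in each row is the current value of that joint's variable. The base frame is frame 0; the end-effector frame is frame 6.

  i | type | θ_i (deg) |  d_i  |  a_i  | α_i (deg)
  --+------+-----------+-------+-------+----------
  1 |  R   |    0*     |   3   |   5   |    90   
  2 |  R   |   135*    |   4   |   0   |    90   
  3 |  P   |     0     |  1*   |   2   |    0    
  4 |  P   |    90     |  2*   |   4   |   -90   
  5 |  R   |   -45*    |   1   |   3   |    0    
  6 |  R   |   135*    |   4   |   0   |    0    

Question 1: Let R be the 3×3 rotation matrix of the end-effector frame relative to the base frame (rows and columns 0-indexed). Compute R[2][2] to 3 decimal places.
End-effector z-axis (col 2 of R) = (0.7071,-0.0000,-0.7071)
R[2][2] = -0.7071

-0.707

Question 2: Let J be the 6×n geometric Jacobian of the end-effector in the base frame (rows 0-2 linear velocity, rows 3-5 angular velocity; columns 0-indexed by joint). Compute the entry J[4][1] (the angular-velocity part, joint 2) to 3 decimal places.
-1.000

axis z_1 = (0.0000,-1.0000,0.0000); lever o_n−o_1 = (5.7426,-10.1213,1.5000)
cross product → J_v[:, 1] = (-1.5000,0.0000,5.7426)
J_ω[:, 1] = z_1
entry J[4][1] = -1.0000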